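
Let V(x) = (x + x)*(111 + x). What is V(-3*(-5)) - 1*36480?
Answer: -32700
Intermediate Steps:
V(x) = 2*x*(111 + x) (V(x) = (2*x)*(111 + x) = 2*x*(111 + x))
V(-3*(-5)) - 1*36480 = 2*(-3*(-5))*(111 - 3*(-5)) - 1*36480 = 2*15*(111 + 15) - 36480 = 2*15*126 - 36480 = 3780 - 36480 = -32700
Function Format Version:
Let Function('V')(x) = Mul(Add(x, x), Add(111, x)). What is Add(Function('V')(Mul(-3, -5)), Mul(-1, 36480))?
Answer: -32700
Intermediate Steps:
Function('V')(x) = Mul(2, x, Add(111, x)) (Function('V')(x) = Mul(Mul(2, x), Add(111, x)) = Mul(2, x, Add(111, x)))
Add(Function('V')(Mul(-3, -5)), Mul(-1, 36480)) = Add(Mul(2, Mul(-3, -5), Add(111, Mul(-3, -5))), Mul(-1, 36480)) = Add(Mul(2, 15, Add(111, 15)), -36480) = Add(Mul(2, 15, 126), -36480) = Add(3780, -36480) = -32700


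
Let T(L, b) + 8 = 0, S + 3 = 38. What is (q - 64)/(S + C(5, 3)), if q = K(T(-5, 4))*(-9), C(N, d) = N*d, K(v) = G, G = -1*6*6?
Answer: 26/5 ≈ 5.2000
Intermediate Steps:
G = -36 (G = -6*6 = -36)
S = 35 (S = -3 + 38 = 35)
T(L, b) = -8 (T(L, b) = -8 + 0 = -8)
K(v) = -36
q = 324 (q = -36*(-9) = 324)
(q - 64)/(S + C(5, 3)) = (324 - 64)/(35 + 5*3) = 260/(35 + 15) = 260/50 = 260*(1/50) = 26/5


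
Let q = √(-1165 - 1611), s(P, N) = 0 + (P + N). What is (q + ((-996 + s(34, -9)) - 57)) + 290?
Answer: -738 + 2*I*√694 ≈ -738.0 + 52.688*I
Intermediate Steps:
s(P, N) = N + P (s(P, N) = 0 + (N + P) = N + P)
q = 2*I*√694 (q = √(-2776) = 2*I*√694 ≈ 52.688*I)
(q + ((-996 + s(34, -9)) - 57)) + 290 = (2*I*√694 + ((-996 + (-9 + 34)) - 57)) + 290 = (2*I*√694 + ((-996 + 25) - 57)) + 290 = (2*I*√694 + (-971 - 57)) + 290 = (2*I*√694 - 1028) + 290 = (-1028 + 2*I*√694) + 290 = -738 + 2*I*√694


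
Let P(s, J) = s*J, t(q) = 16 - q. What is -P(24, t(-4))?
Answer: -480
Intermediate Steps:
P(s, J) = J*s
-P(24, t(-4)) = -(16 - 1*(-4))*24 = -(16 + 4)*24 = -20*24 = -1*480 = -480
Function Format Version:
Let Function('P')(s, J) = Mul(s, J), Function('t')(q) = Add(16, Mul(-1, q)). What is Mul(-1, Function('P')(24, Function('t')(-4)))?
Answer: -480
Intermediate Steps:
Function('P')(s, J) = Mul(J, s)
Mul(-1, Function('P')(24, Function('t')(-4))) = Mul(-1, Mul(Add(16, Mul(-1, -4)), 24)) = Mul(-1, Mul(Add(16, 4), 24)) = Mul(-1, Mul(20, 24)) = Mul(-1, 480) = -480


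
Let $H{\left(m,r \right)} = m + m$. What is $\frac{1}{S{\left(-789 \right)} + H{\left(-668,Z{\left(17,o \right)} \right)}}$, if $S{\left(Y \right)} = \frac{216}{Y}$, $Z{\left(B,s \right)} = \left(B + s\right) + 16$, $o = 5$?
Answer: $- \frac{263}{351440} \approx -0.00074835$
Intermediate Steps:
$Z{\left(B,s \right)} = 16 + B + s$
$H{\left(m,r \right)} = 2 m$
$\frac{1}{S{\left(-789 \right)} + H{\left(-668,Z{\left(17,o \right)} \right)}} = \frac{1}{\frac{216}{-789} + 2 \left(-668\right)} = \frac{1}{216 \left(- \frac{1}{789}\right) - 1336} = \frac{1}{- \frac{72}{263} - 1336} = \frac{1}{- \frac{351440}{263}} = - \frac{263}{351440}$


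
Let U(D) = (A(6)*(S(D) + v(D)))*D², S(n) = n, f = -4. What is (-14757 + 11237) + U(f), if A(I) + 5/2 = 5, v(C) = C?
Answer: -3840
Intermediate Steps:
A(I) = 5/2 (A(I) = -5/2 + 5 = 5/2)
U(D) = 5*D³ (U(D) = (5*(D + D)/2)*D² = (5*(2*D)/2)*D² = (5*D)*D² = 5*D³)
(-14757 + 11237) + U(f) = (-14757 + 11237) + 5*(-4)³ = -3520 + 5*(-64) = -3520 - 320 = -3840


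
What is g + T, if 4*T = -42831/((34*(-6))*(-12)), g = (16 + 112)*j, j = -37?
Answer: -5157527/1088 ≈ -4740.4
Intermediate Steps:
g = -4736 (g = (16 + 112)*(-37) = 128*(-37) = -4736)
T = -4759/1088 (T = (-42831/((34*(-6))*(-12)))/4 = (-42831/((-204*(-12))))/4 = (-42831/2448)/4 = (-42831*1/2448)/4 = (1/4)*(-4759/272) = -4759/1088 ≈ -4.3741)
g + T = -4736 - 4759/1088 = -5157527/1088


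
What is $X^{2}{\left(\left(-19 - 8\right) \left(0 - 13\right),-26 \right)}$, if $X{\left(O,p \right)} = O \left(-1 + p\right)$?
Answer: $89813529$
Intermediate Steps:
$X^{2}{\left(\left(-19 - 8\right) \left(0 - 13\right),-26 \right)} = \left(\left(-19 - 8\right) \left(0 - 13\right) \left(-1 - 26\right)\right)^{2} = \left(\left(-27\right) \left(-13\right) \left(-27\right)\right)^{2} = \left(351 \left(-27\right)\right)^{2} = \left(-9477\right)^{2} = 89813529$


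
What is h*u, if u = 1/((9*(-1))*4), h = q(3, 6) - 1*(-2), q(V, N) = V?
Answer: -5/36 ≈ -0.13889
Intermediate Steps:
h = 5 (h = 3 - 1*(-2) = 3 + 2 = 5)
u = -1/36 (u = 1/(-9*4) = 1/(-36) = -1/36 ≈ -0.027778)
h*u = 5*(-1/36) = -5/36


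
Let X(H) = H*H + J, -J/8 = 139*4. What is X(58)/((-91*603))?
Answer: 1084/54873 ≈ 0.019755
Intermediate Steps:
J = -4448 (J = -1112*4 = -8*556 = -4448)
X(H) = -4448 + H² (X(H) = H*H - 4448 = H² - 4448 = -4448 + H²)
X(58)/((-91*603)) = (-4448 + 58²)/((-91*603)) = (-4448 + 3364)/(-54873) = -1084*(-1/54873) = 1084/54873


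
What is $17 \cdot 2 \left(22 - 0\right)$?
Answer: $748$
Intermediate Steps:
$17 \cdot 2 \left(22 - 0\right) = 34 \left(22 + 0\right) = 34 \cdot 22 = 748$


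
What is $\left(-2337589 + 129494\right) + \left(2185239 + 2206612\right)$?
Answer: $2183756$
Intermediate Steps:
$\left(-2337589 + 129494\right) + \left(2185239 + 2206612\right) = -2208095 + 4391851 = 2183756$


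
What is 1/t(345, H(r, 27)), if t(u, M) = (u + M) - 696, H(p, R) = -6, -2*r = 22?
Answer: -1/357 ≈ -0.0028011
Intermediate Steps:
r = -11 (r = -½*22 = -11)
t(u, M) = -696 + M + u (t(u, M) = (M + u) - 696 = -696 + M + u)
1/t(345, H(r, 27)) = 1/(-696 - 6 + 345) = 1/(-357) = -1/357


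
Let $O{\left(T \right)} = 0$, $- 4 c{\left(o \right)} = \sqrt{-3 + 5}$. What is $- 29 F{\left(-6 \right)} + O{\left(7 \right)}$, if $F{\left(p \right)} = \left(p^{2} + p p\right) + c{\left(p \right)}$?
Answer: $-2088 + \frac{29 \sqrt{2}}{4} \approx -2077.7$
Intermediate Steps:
$c{\left(o \right)} = - \frac{\sqrt{2}}{4}$ ($c{\left(o \right)} = - \frac{\sqrt{-3 + 5}}{4} = - \frac{\sqrt{2}}{4}$)
$F{\left(p \right)} = 2 p^{2} - \frac{\sqrt{2}}{4}$ ($F{\left(p \right)} = \left(p^{2} + p p\right) - \frac{\sqrt{2}}{4} = \left(p^{2} + p^{2}\right) - \frac{\sqrt{2}}{4} = 2 p^{2} - \frac{\sqrt{2}}{4}$)
$- 29 F{\left(-6 \right)} + O{\left(7 \right)} = - 29 \left(2 \left(-6\right)^{2} - \frac{\sqrt{2}}{4}\right) + 0 = - 29 \left(2 \cdot 36 - \frac{\sqrt{2}}{4}\right) + 0 = - 29 \left(72 - \frac{\sqrt{2}}{4}\right) + 0 = \left(-2088 + \frac{29 \sqrt{2}}{4}\right) + 0 = -2088 + \frac{29 \sqrt{2}}{4}$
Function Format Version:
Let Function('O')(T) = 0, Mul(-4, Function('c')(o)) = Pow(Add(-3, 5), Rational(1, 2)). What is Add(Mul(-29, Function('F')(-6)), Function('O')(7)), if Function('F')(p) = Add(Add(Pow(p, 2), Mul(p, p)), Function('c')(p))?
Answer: Add(-2088, Mul(Rational(29, 4), Pow(2, Rational(1, 2)))) ≈ -2077.7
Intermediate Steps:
Function('c')(o) = Mul(Rational(-1, 4), Pow(2, Rational(1, 2))) (Function('c')(o) = Mul(Rational(-1, 4), Pow(Add(-3, 5), Rational(1, 2))) = Mul(Rational(-1, 4), Pow(2, Rational(1, 2))))
Function('F')(p) = Add(Mul(2, Pow(p, 2)), Mul(Rational(-1, 4), Pow(2, Rational(1, 2)))) (Function('F')(p) = Add(Add(Pow(p, 2), Mul(p, p)), Mul(Rational(-1, 4), Pow(2, Rational(1, 2)))) = Add(Add(Pow(p, 2), Pow(p, 2)), Mul(Rational(-1, 4), Pow(2, Rational(1, 2)))) = Add(Mul(2, Pow(p, 2)), Mul(Rational(-1, 4), Pow(2, Rational(1, 2)))))
Add(Mul(-29, Function('F')(-6)), Function('O')(7)) = Add(Mul(-29, Add(Mul(2, Pow(-6, 2)), Mul(Rational(-1, 4), Pow(2, Rational(1, 2))))), 0) = Add(Mul(-29, Add(Mul(2, 36), Mul(Rational(-1, 4), Pow(2, Rational(1, 2))))), 0) = Add(Mul(-29, Add(72, Mul(Rational(-1, 4), Pow(2, Rational(1, 2))))), 0) = Add(Add(-2088, Mul(Rational(29, 4), Pow(2, Rational(1, 2)))), 0) = Add(-2088, Mul(Rational(29, 4), Pow(2, Rational(1, 2))))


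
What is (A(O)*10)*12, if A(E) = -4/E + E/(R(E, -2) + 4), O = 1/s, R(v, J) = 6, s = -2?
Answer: 954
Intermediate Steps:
O = -½ (O = 1/(-2) = -½ ≈ -0.50000)
A(E) = -4/E + E/10 (A(E) = -4/E + E/(6 + 4) = -4/E + E/10)
(A(O)*10)*12 = ((-4/(-½) + (⅒)*(-½))*10)*12 = ((-4*(-2) - 1/20)*10)*12 = ((8 - 1/20)*10)*12 = ((159/20)*10)*12 = (159/2)*12 = 954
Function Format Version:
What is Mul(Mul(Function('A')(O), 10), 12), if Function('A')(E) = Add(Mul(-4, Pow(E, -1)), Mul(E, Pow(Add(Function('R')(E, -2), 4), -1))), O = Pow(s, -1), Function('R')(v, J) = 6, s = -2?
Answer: 954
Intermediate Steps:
O = Rational(-1, 2) (O = Pow(-2, -1) = Rational(-1, 2) ≈ -0.50000)
Function('A')(E) = Add(Mul(-4, Pow(E, -1)), Mul(Rational(1, 10), E)) (Function('A')(E) = Add(Mul(-4, Pow(E, -1)), Mul(E, Pow(Add(6, 4), -1))) = Add(Mul(-4, Pow(E, -1)), Mul(E, Pow(10, -1))) = Add(Mul(-4, Pow(E, -1)), Mul(E, Rational(1, 10))) = Add(Mul(-4, Pow(E, -1)), Mul(Rational(1, 10), E)))
Mul(Mul(Function('A')(O), 10), 12) = Mul(Mul(Add(Mul(-4, Pow(Rational(-1, 2), -1)), Mul(Rational(1, 10), Rational(-1, 2))), 10), 12) = Mul(Mul(Add(Mul(-4, -2), Rational(-1, 20)), 10), 12) = Mul(Mul(Add(8, Rational(-1, 20)), 10), 12) = Mul(Mul(Rational(159, 20), 10), 12) = Mul(Rational(159, 2), 12) = 954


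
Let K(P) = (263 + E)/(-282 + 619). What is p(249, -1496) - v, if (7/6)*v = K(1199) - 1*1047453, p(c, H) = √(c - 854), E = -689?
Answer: 302564646/337 + 11*I*√5 ≈ 8.9782e+5 + 24.597*I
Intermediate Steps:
K(P) = -426/337 (K(P) = (263 - 689)/(-282 + 619) = -426/337)
p(c, H) = √(-854 + c)
v = -302564646/337 (v = 6*(-426/337 - 1*1047453)/7 = 6*(-426/337 - 1047453)/7 = (6/7)*(-352992087/337) = -302564646/337 ≈ -8.9782e+5)
p(249, -1496) - v = √(-854 + 249) - 1*(-302564646/337) = √(-605) + 302564646/337 = 11*I*√5 + 302564646/337 = 302564646/337 + 11*I*√5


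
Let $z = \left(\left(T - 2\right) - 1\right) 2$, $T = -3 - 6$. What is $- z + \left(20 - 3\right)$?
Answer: $41$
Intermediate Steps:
$T = -9$ ($T = -3 - 6 = -9$)
$z = -24$ ($z = \left(\left(-9 - 2\right) - 1\right) 2 = \left(-11 - 1\right) 2 = \left(-12\right) 2 = -24$)
$- z + \left(20 - 3\right) = \left(-1\right) \left(-24\right) + \left(20 - 3\right) = 24 + 17 = 41$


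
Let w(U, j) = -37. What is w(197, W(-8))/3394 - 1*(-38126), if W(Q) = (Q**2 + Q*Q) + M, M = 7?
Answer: 129399607/3394 ≈ 38126.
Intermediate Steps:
W(Q) = 7 + 2*Q**2 (W(Q) = (Q**2 + Q*Q) + 7 = (Q**2 + Q**2) + 7 = 2*Q**2 + 7 = 7 + 2*Q**2)
w(197, W(-8))/3394 - 1*(-38126) = -37/3394 - 1*(-38126) = -37*1/3394 + 38126 = -37/3394 + 38126 = 129399607/3394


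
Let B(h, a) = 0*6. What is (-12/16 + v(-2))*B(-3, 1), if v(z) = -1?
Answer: 0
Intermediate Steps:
B(h, a) = 0
(-12/16 + v(-2))*B(-3, 1) = (-12/16 - 1)*0 = (-12*1/16 - 1)*0 = (-3/4 - 1)*0 = -7/4*0 = 0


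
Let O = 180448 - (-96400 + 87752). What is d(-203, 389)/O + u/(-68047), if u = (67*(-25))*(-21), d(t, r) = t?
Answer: -952180763/1838202216 ≈ -0.51800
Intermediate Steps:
u = 35175 (u = -1675*(-21) = 35175)
O = 189096 (O = 180448 - 1*(-8648) = 180448 + 8648 = 189096)
d(-203, 389)/O + u/(-68047) = -203/189096 + 35175/(-68047) = -203*1/189096 + 35175*(-1/68047) = -203/189096 - 5025/9721 = -952180763/1838202216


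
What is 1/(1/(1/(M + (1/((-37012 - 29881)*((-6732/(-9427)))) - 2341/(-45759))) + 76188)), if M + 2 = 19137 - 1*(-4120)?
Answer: 1106346683133823327896/14521272149280571 ≈ 76188.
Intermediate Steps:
M = 23255 (M = -2 + (19137 - 1*(-4120)) = -2 + (19137 + 4120) = -2 + 23257 = 23255)
1/(1/(1/(M + (1/((-37012 - 29881)*((-6732/(-9427)))) - 2341/(-45759))) + 76188)) = 1/(1/(1/(23255 + (1/((-37012 - 29881)*((-6732/(-9427)))) - 2341/(-45759))) + 76188)) = 1/(1/(1/(23255 + (1/((-66893)*((-6732*(-1/9427)))) - 2341*(-1/45759))) + 76188)) = 1/(1/(1/(23255 + (-1/(66893*612/857) + 2341/45759)) + 76188)) = 1/(1/(1/(23255 + (-1/66893*857/612 + 2341/45759)) + 76188)) = 1/(1/(1/(23255 + (-857/40938516 + 2341/45759)) + 76188)) = 1/(1/(1/(23255 + 31932616831/624435184548) + 76188)) = 1/(1/(1/(14521272149280571/624435184548) + 76188)) = 1/(1/(624435184548/14521272149280571 + 76188)) = 1/(1/(1106346683133823327896/14521272149280571)) = 1/(14521272149280571/1106346683133823327896) = 1106346683133823327896/14521272149280571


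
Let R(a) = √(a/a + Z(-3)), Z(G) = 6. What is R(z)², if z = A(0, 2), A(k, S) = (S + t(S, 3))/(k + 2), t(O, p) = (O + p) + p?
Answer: 7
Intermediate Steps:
t(O, p) = O + 2*p
A(k, S) = (6 + 2*S)/(2 + k) (A(k, S) = (S + (S + 2*3))/(k + 2) = (S + (S + 6))/(2 + k) = (S + (6 + S))/(2 + k) = (6 + 2*S)/(2 + k))
z = 5 (z = 2*(3 + 2)/(2 + 0) = 2*5/2 = 2*(½)*5 = 5)
R(a) = √7 (R(a) = √(a/a + 6) = √(1 + 6) = √7)
R(z)² = (√7)² = 7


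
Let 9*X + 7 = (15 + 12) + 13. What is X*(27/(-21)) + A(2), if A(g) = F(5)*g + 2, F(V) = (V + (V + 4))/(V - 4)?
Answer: 177/7 ≈ 25.286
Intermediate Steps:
F(V) = (4 + 2*V)/(-4 + V) (F(V) = (V + (4 + V))/(-4 + V) = (4 + 2*V)/(-4 + V))
A(g) = 2 + 14*g (A(g) = (2*(2 + 5)/(-4 + 5))*g + 2 = (2*7/1)*g + 2 = (2*1*7)*g + 2 = 14*g + 2 = 2 + 14*g)
X = 11/3 (X = -7/9 + ((15 + 12) + 13)/9 = -7/9 + (27 + 13)/9 = -7/9 + (⅑)*40 = -7/9 + 40/9 = 11/3 ≈ 3.6667)
X*(27/(-21)) + A(2) = 11*(27/(-21))/3 + (2 + 14*2) = 11*(27*(-1/21))/3 + (2 + 28) = (11/3)*(-9/7) + 30 = -33/7 + 30 = 177/7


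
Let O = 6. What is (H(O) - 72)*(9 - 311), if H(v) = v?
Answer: 19932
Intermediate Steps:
(H(O) - 72)*(9 - 311) = (6 - 72)*(9 - 311) = -66*(-302) = 19932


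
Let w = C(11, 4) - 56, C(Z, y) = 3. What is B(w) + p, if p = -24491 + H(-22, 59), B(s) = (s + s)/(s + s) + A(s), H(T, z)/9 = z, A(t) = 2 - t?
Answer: -23904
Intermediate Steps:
H(T, z) = 9*z
w = -53 (w = 3 - 56 = -53)
B(s) = 3 - s (B(s) = (s + s)/(s + s) + (2 - s) = (2*s)/((2*s)) + (2 - s) = (2*s)*(1/(2*s)) + (2 - s) = 1 + (2 - s) = 3 - s)
p = -23960 (p = -24491 + 9*59 = -24491 + 531 = -23960)
B(w) + p = (3 - 1*(-53)) - 23960 = (3 + 53) - 23960 = 56 - 23960 = -23904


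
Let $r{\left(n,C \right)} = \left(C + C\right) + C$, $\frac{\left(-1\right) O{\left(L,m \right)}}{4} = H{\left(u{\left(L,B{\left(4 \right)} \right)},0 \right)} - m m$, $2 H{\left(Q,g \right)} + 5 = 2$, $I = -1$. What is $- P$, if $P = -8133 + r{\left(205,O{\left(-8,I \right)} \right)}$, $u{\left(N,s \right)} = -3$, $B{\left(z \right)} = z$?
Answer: $8103$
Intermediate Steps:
$H{\left(Q,g \right)} = - \frac{3}{2}$ ($H{\left(Q,g \right)} = - \frac{5}{2} + \frac{1}{2} \cdot 2 = - \frac{5}{2} + 1 = - \frac{3}{2}$)
$O{\left(L,m \right)} = 6 + 4 m^{2}$ ($O{\left(L,m \right)} = - 4 \left(- \frac{3}{2} - m m\right) = - 4 \left(- \frac{3}{2} - m^{2}\right) = 6 + 4 m^{2}$)
$r{\left(n,C \right)} = 3 C$ ($r{\left(n,C \right)} = 2 C + C = 3 C$)
$P = -8103$ ($P = -8133 + 3 \left(6 + 4 \left(-1\right)^{2}\right) = -8133 + 3 \left(6 + 4 \cdot 1\right) = -8133 + 3 \left(6 + 4\right) = -8133 + 3 \cdot 10 = -8133 + 30 = -8103$)
$- P = \left(-1\right) \left(-8103\right) = 8103$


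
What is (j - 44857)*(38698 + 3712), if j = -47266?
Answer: -3906936430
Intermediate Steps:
(j - 44857)*(38698 + 3712) = (-47266 - 44857)*(38698 + 3712) = -92123*42410 = -3906936430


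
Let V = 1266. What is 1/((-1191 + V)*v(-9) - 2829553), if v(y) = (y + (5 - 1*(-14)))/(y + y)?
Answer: -3/8488784 ≈ -3.5341e-7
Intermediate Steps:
v(y) = (19 + y)/(2*y) (v(y) = (y + (5 + 14))/((2*y)) = (y + 19)*(1/(2*y)) = (19 + y)*(1/(2*y)) = (19 + y)/(2*y))
1/((-1191 + V)*v(-9) - 2829553) = 1/((-1191 + 1266)*((½)*(19 - 9)/(-9)) - 2829553) = 1/(75*((½)*(-⅑)*10) - 2829553) = 1/(75*(-5/9) - 2829553) = 1/(-125/3 - 2829553) = 1/(-8488784/3) = -3/8488784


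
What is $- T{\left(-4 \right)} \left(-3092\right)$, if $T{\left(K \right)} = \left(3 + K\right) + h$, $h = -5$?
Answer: $-18552$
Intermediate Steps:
$T{\left(K \right)} = -2 + K$ ($T{\left(K \right)} = \left(3 + K\right) - 5 = -2 + K$)
$- T{\left(-4 \right)} \left(-3092\right) = - \left(-2 - 4\right) \left(-3092\right) = - \left(-6\right) \left(-3092\right) = \left(-1\right) 18552 = -18552$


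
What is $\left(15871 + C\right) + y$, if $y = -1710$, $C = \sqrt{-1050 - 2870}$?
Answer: $14161 + 28 i \sqrt{5} \approx 14161.0 + 62.61 i$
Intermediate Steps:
$C = 28 i \sqrt{5}$ ($C = \sqrt{-3920} = 28 i \sqrt{5} \approx 62.61 i$)
$\left(15871 + C\right) + y = \left(15871 + 28 i \sqrt{5}\right) - 1710 = 14161 + 28 i \sqrt{5}$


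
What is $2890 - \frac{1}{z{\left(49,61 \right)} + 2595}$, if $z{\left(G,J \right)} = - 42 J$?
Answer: $\frac{95369}{33} \approx 2890.0$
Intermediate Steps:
$2890 - \frac{1}{z{\left(49,61 \right)} + 2595} = 2890 - \frac{1}{\left(-42\right) 61 + 2595} = 2890 - \frac{1}{-2562 + 2595} = 2890 - \frac{1}{33} = \frac{95369}{33}$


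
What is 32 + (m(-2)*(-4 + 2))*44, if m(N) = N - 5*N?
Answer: -672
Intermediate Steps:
m(N) = -4*N
32 + (m(-2)*(-4 + 2))*44 = 32 + ((-4*(-2))*(-4 + 2))*44 = 32 + (8*(-2))*44 = 32 - 16*44 = 32 - 704 = -672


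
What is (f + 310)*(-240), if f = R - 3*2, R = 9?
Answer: -75120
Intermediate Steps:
f = 3 (f = 9 - 3*2 = 9 - 6 = 3)
(f + 310)*(-240) = (3 + 310)*(-240) = 313*(-240) = -75120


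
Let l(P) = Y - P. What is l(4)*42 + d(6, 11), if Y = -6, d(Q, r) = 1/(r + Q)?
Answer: -7139/17 ≈ -419.94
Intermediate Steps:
d(Q, r) = 1/(Q + r)
l(P) = -6 - P
l(4)*42 + d(6, 11) = (-6 - 1*4)*42 + 1/(6 + 11) = (-6 - 4)*42 + 1/17 = -10*42 + 1/17 = -420 + 1/17 = -7139/17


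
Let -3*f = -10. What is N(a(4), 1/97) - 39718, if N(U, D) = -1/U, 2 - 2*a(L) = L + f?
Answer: -317741/8 ≈ -39718.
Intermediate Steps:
f = 10/3 (f = -⅓*(-10) = 10/3 ≈ 3.3333)
a(L) = -⅔ - L/2 (a(L) = 1 - (L + 10/3)/2 = 1 - (10/3 + L)/2 = 1 + (-5/3 - L/2) = -⅔ - L/2)
N(a(4), 1/97) - 39718 = -1/(-⅔ - ½*4) - 39718 = -1/(-⅔ - 2) - 39718 = -1/(-8/3) - 39718 = -1*(-3/8) - 39718 = 3/8 - 39718 = -317741/8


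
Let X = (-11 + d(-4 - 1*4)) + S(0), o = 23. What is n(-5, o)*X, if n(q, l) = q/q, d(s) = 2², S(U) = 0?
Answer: -7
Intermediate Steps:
d(s) = 4
n(q, l) = 1
X = -7 (X = (-11 + 4) + 0 = -7 + 0 = -7)
n(-5, o)*X = 1*(-7) = -7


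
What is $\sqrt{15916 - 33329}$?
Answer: $i \sqrt{17413} \approx 131.96 i$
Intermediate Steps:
$\sqrt{15916 - 33329} = \sqrt{-17413} = i \sqrt{17413}$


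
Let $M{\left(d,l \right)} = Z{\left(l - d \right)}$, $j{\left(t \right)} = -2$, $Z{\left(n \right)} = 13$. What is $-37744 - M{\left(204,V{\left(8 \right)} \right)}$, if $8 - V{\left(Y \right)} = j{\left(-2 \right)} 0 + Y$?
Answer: $-37757$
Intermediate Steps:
$V{\left(Y \right)} = 8 - Y$ ($V{\left(Y \right)} = 8 - \left(\left(-2\right) 0 + Y\right) = 8 - \left(0 + Y\right) = 8 - Y$)
$M{\left(d,l \right)} = 13$
$-37744 - M{\left(204,V{\left(8 \right)} \right)} = -37744 - 13 = -37757$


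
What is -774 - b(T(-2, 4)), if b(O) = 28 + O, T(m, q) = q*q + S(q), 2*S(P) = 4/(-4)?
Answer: -1635/2 ≈ -817.50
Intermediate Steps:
S(P) = -½ (S(P) = (4/(-4))/2 = (4*(-¼))/2 = (½)*(-1) = -½)
T(m, q) = -½ + q² (T(m, q) = q*q - ½ = q² - ½ = -½ + q²)
-774 - b(T(-2, 4)) = -774 - (28 + (-½ + 4²)) = -774 - (28 + (-½ + 16)) = -774 - (28 + 31/2) = -774 - 1*87/2 = -774 - 87/2 = -1635/2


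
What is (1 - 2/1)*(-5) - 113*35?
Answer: -3950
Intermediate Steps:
(1 - 2/1)*(-5) - 113*35 = (1 - 2*1)*(-5) - 3955 = (1 - 2)*(-5) - 3955 = -1*(-5) - 3955 = 5 - 3955 = -3950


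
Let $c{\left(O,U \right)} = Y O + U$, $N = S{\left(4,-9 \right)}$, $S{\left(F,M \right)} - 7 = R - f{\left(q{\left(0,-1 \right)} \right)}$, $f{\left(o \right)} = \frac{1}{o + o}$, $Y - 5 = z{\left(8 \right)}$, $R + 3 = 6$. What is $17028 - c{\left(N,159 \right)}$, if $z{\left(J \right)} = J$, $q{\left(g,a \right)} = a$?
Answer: $\frac{33465}{2} \approx 16733.0$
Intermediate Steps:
$R = 3$ ($R = -3 + 6 = 3$)
$Y = 13$ ($Y = 5 + 8 = 13$)
$f{\left(o \right)} = \frac{1}{2 o}$
$S{\left(F,M \right)} = \frac{21}{2}$ ($S{\left(F,M \right)} = 7 + \left(3 - \frac{1}{2 \left(-1\right)}\right) = 7 + \left(3 - \frac{1}{2} \left(-1\right)\right) = 7 + \left(3 - - \frac{1}{2}\right) = 7 + \left(3 + \frac{1}{2}\right) = 7 + \frac{7}{2} = \frac{21}{2}$)
$N = \frac{21}{2} \approx 10.5$
$c{\left(O,U \right)} = U + 13 O$ ($c{\left(O,U \right)} = 13 O + U = U + 13 O$)
$17028 - c{\left(N,159 \right)} = 17028 - \left(159 + 13 \cdot \frac{21}{2}\right) = 17028 - \left(159 + \frac{273}{2}\right) = 17028 - \frac{591}{2} = \frac{33465}{2}$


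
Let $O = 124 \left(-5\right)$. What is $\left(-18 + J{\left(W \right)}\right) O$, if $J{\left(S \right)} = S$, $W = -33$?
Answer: $31620$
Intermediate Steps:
$O = -620$
$\left(-18 + J{\left(W \right)}\right) O = \left(-18 - 33\right) \left(-620\right) = \left(-51\right) \left(-620\right) = 31620$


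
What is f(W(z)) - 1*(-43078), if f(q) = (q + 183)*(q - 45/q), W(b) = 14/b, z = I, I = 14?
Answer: 34982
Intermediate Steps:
z = 14
f(q) = (183 + q)*(q - 45/q)
f(W(z)) - 1*(-43078) = (-45 + (14/14)**2 - 8235/1 + 183*(14/14)) - 1*(-43078) = (-45 + (14*(1/14))**2 - 8235/1 + 183*(14*(1/14))) + 43078 = (-45 + 1**2 - 8235/1 + 183*1) + 43078 = (-45 + 1 - 8235*1 + 183) + 43078 = (-45 + 1 - 8235 + 183) + 43078 = -8096 + 43078 = 34982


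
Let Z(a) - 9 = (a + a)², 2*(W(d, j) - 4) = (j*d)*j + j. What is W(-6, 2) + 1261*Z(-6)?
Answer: 192926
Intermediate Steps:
W(d, j) = 4 + j/2 + d*j²/2 (W(d, j) = 4 + ((j*d)*j + j)/2 = 4 + ((d*j)*j + j)/2 = 4 + (d*j² + j)/2 = 4 + (j + d*j²)/2 = 4 + (j/2 + d*j²/2) = 4 + j/2 + d*j²/2)
Z(a) = 9 + 4*a² (Z(a) = 9 + (a + a)² = 9 + (2*a)² = 9 + 4*a²)
W(-6, 2) + 1261*Z(-6) = (4 + (½)*2 + (½)*(-6)*2²) + 1261*(9 + 4*(-6)²) = (4 + 1 + (½)*(-6)*4) + 1261*(9 + 4*36) = (4 + 1 - 12) + 1261*(9 + 144) = -7 + 1261*153 = -7 + 192933 = 192926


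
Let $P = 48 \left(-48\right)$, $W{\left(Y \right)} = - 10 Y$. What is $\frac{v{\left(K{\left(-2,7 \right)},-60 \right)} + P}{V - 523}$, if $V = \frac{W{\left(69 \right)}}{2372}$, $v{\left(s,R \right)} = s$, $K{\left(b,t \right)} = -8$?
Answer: $\frac{2742032}{620623} \approx 4.4182$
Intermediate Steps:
$P = -2304$
$V = - \frac{345}{1186}$ ($V = \frac{\left(-10\right) 69}{2372} = \left(-690\right) \frac{1}{2372} = - \frac{345}{1186} \approx -0.29089$)
$\frac{v{\left(K{\left(-2,7 \right)},-60 \right)} + P}{V - 523} = \frac{-8 - 2304}{- \frac{345}{1186} - 523} = - \frac{2312}{- \frac{620623}{1186}} = \left(-2312\right) \left(- \frac{1186}{620623}\right) = \frac{2742032}{620623}$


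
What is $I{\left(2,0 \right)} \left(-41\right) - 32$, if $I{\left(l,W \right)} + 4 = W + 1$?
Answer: $91$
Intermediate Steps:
$I{\left(l,W \right)} = -3 + W$ ($I{\left(l,W \right)} = -4 + \left(W + 1\right) = -4 + \left(1 + W\right) = -3 + W$)
$I{\left(2,0 \right)} \left(-41\right) - 32 = \left(-3 + 0\right) \left(-41\right) - 32 = \left(-3\right) \left(-41\right) - 32 = 123 - 32 = 91$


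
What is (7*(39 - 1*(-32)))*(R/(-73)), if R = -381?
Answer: 189357/73 ≈ 2593.9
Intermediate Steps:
(7*(39 - 1*(-32)))*(R/(-73)) = (7*(39 - 1*(-32)))*(-381/(-73)) = (7*(39 + 32))*(-381*(-1/73)) = (7*71)*(381/73) = 497*(381/73) = 189357/73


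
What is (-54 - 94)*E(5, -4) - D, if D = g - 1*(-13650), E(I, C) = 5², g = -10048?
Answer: -7302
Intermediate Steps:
E(I, C) = 25
D = 3602 (D = -10048 - 1*(-13650) = -10048 + 13650 = 3602)
(-54 - 94)*E(5, -4) - D = (-54 - 94)*25 - 1*3602 = -148*25 - 3602 = -3700 - 3602 = -7302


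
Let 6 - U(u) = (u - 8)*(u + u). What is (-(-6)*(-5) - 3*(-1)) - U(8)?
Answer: -33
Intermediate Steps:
U(u) = 6 - 2*u*(-8 + u) (U(u) = 6 - (u - 8)*(u + u) = 6 - (-8 + u)*2*u = 6 - 2*u*(-8 + u))
(-(-6)*(-5) - 3*(-1)) - U(8) = (-(-6)*(-5) - 3*(-1)) - (6 - 2*8² + 16*8) = (-3*10 + 3) - (6 - 2*64 + 128) = (-30 + 3) - (6 - 128 + 128) = -27 - 1*6 = -27 - 6 = -33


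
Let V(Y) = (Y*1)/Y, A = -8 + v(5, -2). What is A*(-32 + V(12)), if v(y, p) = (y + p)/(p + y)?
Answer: 217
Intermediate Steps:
v(y, p) = 1 (v(y, p) = (p + y)/(p + y) = 1)
A = -7 (A = -8 + 1 = -7)
V(Y) = 1 (V(Y) = Y/Y = 1)
A*(-32 + V(12)) = -7*(-32 + 1) = -7*(-31) = 217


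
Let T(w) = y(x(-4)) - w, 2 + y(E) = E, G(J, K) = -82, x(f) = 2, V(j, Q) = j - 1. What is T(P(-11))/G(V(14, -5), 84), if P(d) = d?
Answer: -11/82 ≈ -0.13415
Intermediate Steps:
V(j, Q) = -1 + j
y(E) = -2 + E
T(w) = -w (T(w) = (-2 + 2) - w = 0 - w = -w)
T(P(-11))/G(V(14, -5), 84) = -1*(-11)/(-82) = 11*(-1/82) = -11/82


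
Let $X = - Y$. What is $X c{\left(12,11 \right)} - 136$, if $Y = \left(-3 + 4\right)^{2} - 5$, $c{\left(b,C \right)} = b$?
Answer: $-88$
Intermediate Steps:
$Y = -4$ ($Y = 1^{2} - 5 = 1 - 5 = -4$)
$X = 4$ ($X = \left(-1\right) \left(-4\right) = 4$)
$X c{\left(12,11 \right)} - 136 = 4 \cdot 12 - 136 = 48 - 136 = -88$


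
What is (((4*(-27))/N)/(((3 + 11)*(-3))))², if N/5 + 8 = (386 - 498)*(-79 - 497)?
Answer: 81/1274234592400 ≈ 6.3568e-11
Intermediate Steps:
N = 322520 (N = -40 + 5*((386 - 498)*(-79 - 497)) = -40 + 5*(-112*(-576)) = -40 + 5*64512 = -40 + 322560 = 322520)
(((4*(-27))/N)/(((3 + 11)*(-3))))² = (((4*(-27))/322520)/(((3 + 11)*(-3))))² = ((-108*1/322520)/((14*(-3))))² = (-27/80630/(-42))² = (-27/80630*(-1/42))² = (9/1128820)² = 81/1274234592400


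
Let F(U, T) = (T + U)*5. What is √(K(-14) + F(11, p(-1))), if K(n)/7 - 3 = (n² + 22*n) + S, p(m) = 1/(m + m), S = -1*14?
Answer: 7*I*√66/2 ≈ 28.434*I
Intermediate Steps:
S = -14
p(m) = 1/(2*m)
F(U, T) = 5*T + 5*U
K(n) = -77 + 7*n² + 154*n (K(n) = 21 + 7*((n² + 22*n) - 14) = 21 + 7*(-14 + n² + 22*n) = 21 + (-98 + 7*n² + 154*n) = -77 + 7*n² + 154*n)
√(K(-14) + F(11, p(-1))) = √((-77 + 7*(-14)² + 154*(-14)) + (5*((½)/(-1)) + 5*11)) = √((-77 + 7*196 - 2156) + (5*((½)*(-1)) + 55)) = √((-77 + 1372 - 2156) + (5*(-½) + 55)) = √(-861 + (-5/2 + 55)) = √(-861 + 105/2) = √(-1617/2) = 7*I*√66/2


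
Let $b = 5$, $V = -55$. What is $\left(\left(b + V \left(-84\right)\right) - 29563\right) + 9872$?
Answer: $-15066$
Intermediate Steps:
$\left(\left(b + V \left(-84\right)\right) - 29563\right) + 9872 = \left(\left(5 - -4620\right) - 29563\right) + 9872 = \left(\left(5 + 4620\right) - 29563\right) + 9872 = \left(4625 - 29563\right) + 9872 = -24938 + 9872 = -15066$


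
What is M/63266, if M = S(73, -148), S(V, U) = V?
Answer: 73/63266 ≈ 0.0011539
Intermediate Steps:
M = 73
M/63266 = 73/63266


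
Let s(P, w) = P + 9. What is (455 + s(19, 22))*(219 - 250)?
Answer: -14973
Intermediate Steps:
s(P, w) = 9 + P
(455 + s(19, 22))*(219 - 250) = (455 + (9 + 19))*(219 - 250) = (455 + 28)*(-31) = 483*(-31) = -14973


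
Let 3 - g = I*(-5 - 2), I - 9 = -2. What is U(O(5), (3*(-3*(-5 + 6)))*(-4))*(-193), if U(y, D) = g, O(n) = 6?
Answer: -10036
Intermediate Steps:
I = 7 (I = 9 - 2 = 7)
g = 52 (g = 3 - 7*(-5 - 2) = 3 - 7*(-7) = 3 - 1*(-49) = 3 + 49 = 52)
U(y, D) = 52
U(O(5), (3*(-3*(-5 + 6)))*(-4))*(-193) = 52*(-193) = -10036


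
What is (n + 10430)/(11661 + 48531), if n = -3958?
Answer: 809/7524 ≈ 0.10752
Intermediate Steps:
(n + 10430)/(11661 + 48531) = (-3958 + 10430)/(11661 + 48531) = 6472/60192 = 6472*(1/60192) = 809/7524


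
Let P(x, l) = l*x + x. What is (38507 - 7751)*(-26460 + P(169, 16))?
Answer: -725441772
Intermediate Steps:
P(x, l) = x + l*x
(38507 - 7751)*(-26460 + P(169, 16)) = (38507 - 7751)*(-26460 + 169*(1 + 16)) = 30756*(-26460 + 169*17) = 30756*(-26460 + 2873) = 30756*(-23587) = -725441772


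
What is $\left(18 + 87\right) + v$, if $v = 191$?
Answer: $296$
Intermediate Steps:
$\left(18 + 87\right) + v = \left(18 + 87\right) + 191 = 105 + 191 = 296$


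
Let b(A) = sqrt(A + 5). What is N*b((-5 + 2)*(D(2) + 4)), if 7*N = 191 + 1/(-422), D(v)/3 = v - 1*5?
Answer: 80601*sqrt(5)/1477 ≈ 122.02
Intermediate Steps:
D(v) = -15 + 3*v (D(v) = 3*(v - 1*5) = 3*(v - 5) = 3*(-5 + v) = -15 + 3*v)
b(A) = sqrt(5 + A)
N = 80601/2954 (N = (191 + 1/(-422))/7 = (191 - 1/422)/7 = (1/7)*(80601/422) = 80601/2954 ≈ 27.285)
N*b((-5 + 2)*(D(2) + 4)) = 80601*sqrt(5 + (-5 + 2)*((-15 + 3*2) + 4))/2954 = 80601*sqrt(5 - 3*((-15 + 6) + 4))/2954 = 80601*sqrt(5 - 3*(-9 + 4))/2954 = 80601*sqrt(5 - 3*(-5))/2954 = 80601*sqrt(5 + 15)/2954 = 80601*sqrt(20)/2954 = 80601*(2*sqrt(5))/2954 = 80601*sqrt(5)/1477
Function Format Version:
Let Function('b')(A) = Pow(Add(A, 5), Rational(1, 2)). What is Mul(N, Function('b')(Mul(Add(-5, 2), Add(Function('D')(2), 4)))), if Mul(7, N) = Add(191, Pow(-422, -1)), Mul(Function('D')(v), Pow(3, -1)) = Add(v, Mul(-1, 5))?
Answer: Mul(Rational(80601, 1477), Pow(5, Rational(1, 2))) ≈ 122.02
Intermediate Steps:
Function('D')(v) = Add(-15, Mul(3, v)) (Function('D')(v) = Mul(3, Add(v, Mul(-1, 5))) = Mul(3, Add(v, -5)) = Mul(3, Add(-5, v)) = Add(-15, Mul(3, v)))
Function('b')(A) = Pow(Add(5, A), Rational(1, 2))
N = Rational(80601, 2954) (N = Mul(Rational(1, 7), Add(191, Pow(-422, -1))) = Mul(Rational(1, 7), Add(191, Rational(-1, 422))) = Mul(Rational(1, 7), Rational(80601, 422)) = Rational(80601, 2954) ≈ 27.285)
Mul(N, Function('b')(Mul(Add(-5, 2), Add(Function('D')(2), 4)))) = Mul(Rational(80601, 2954), Pow(Add(5, Mul(Add(-5, 2), Add(Add(-15, Mul(3, 2)), 4))), Rational(1, 2))) = Mul(Rational(80601, 2954), Pow(Add(5, Mul(-3, Add(Add(-15, 6), 4))), Rational(1, 2))) = Mul(Rational(80601, 2954), Pow(Add(5, Mul(-3, Add(-9, 4))), Rational(1, 2))) = Mul(Rational(80601, 2954), Pow(Add(5, Mul(-3, -5)), Rational(1, 2))) = Mul(Rational(80601, 2954), Pow(Add(5, 15), Rational(1, 2))) = Mul(Rational(80601, 2954), Pow(20, Rational(1, 2))) = Mul(Rational(80601, 2954), Mul(2, Pow(5, Rational(1, 2)))) = Mul(Rational(80601, 1477), Pow(5, Rational(1, 2)))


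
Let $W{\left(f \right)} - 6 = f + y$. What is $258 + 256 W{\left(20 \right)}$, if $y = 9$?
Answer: $9218$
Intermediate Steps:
$W{\left(f \right)} = 15 + f$ ($W{\left(f \right)} = 6 + \left(f + 9\right) = 6 + \left(9 + f\right) = 15 + f$)
$258 + 256 W{\left(20 \right)} = 258 + 256 \left(15 + 20\right) = 258 + 256 \cdot 35 = 258 + 8960 = 9218$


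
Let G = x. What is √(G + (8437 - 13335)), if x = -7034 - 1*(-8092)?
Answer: 16*I*√15 ≈ 61.968*I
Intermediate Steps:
x = 1058 (x = -7034 + 8092 = 1058)
G = 1058
√(G + (8437 - 13335)) = √(1058 + (8437 - 13335)) = √(1058 - 4898) = √(-3840) = 16*I*√15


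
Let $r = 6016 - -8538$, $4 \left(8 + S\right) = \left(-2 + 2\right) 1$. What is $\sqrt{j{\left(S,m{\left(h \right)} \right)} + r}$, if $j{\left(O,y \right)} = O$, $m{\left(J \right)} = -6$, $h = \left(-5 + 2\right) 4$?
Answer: $\sqrt{14546} \approx 120.61$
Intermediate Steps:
$h = -12$ ($h = \left(-3\right) 4 = -12$)
$S = -8$ ($S = -8 + \frac{\left(-2 + 2\right) 1}{4} = -8 + \frac{0 \cdot 1}{4} = -8 + \frac{1}{4} \cdot 0 = -8 + 0 = -8$)
$r = 14554$ ($r = 6016 + 8538 = 14554$)
$\sqrt{j{\left(S,m{\left(h \right)} \right)} + r} = \sqrt{-8 + 14554} = \sqrt{14546}$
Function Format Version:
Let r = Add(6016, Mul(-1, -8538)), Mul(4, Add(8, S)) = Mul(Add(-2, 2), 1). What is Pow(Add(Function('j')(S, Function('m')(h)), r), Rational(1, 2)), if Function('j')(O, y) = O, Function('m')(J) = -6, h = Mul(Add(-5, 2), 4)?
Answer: Pow(14546, Rational(1, 2)) ≈ 120.61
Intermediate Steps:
h = -12 (h = Mul(-3, 4) = -12)
S = -8 (S = Add(-8, Mul(Rational(1, 4), Mul(Add(-2, 2), 1))) = Add(-8, Mul(Rational(1, 4), Mul(0, 1))) = Add(-8, Mul(Rational(1, 4), 0)) = Add(-8, 0) = -8)
r = 14554 (r = Add(6016, 8538) = 14554)
Pow(Add(Function('j')(S, Function('m')(h)), r), Rational(1, 2)) = Pow(Add(-8, 14554), Rational(1, 2)) = Pow(14546, Rational(1, 2))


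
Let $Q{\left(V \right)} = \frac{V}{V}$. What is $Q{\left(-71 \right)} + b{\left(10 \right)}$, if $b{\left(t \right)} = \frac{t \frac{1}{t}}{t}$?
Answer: $\frac{11}{10} \approx 1.1$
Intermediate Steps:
$Q{\left(V \right)} = 1$
$b{\left(t \right)} = \frac{1}{t}$ ($b{\left(t \right)} = 1 \frac{1}{t} = \frac{1}{t}$)
$Q{\left(-71 \right)} + b{\left(10 \right)} = 1 + \frac{1}{10} = \frac{11}{10}$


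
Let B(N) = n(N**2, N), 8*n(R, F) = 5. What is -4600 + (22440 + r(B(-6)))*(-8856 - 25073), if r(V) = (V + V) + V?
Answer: -6091479815/8 ≈ -7.6144e+8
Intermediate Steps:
n(R, F) = 5/8 (n(R, F) = (1/8)*5 = 5/8)
B(N) = 5/8
r(V) = 3*V (r(V) = 2*V + V = 3*V)
-4600 + (22440 + r(B(-6)))*(-8856 - 25073) = -4600 + (22440 + 3*(5/8))*(-8856 - 25073) = -4600 + (22440 + 15/8)*(-33929) = -4600 + (179535/8)*(-33929) = -4600 - 6091443015/8 = -6091479815/8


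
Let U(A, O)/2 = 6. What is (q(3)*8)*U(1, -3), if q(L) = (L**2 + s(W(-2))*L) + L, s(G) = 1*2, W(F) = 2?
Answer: 1728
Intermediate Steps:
s(G) = 2
q(L) = L**2 + 3*L (q(L) = (L**2 + 2*L) + L = L**2 + 3*L)
U(A, O) = 12 (U(A, O) = 2*6 = 12)
(q(3)*8)*U(1, -3) = ((3*(3 + 3))*8)*12 = ((3*6)*8)*12 = (18*8)*12 = 144*12 = 1728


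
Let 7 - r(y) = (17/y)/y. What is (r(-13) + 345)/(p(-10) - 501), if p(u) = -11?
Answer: -59471/86528 ≈ -0.68730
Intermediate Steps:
r(y) = 7 - 17/y**2 (r(y) = 7 - 17/y/y = 7 - 17/y**2)
(r(-13) + 345)/(p(-10) - 501) = ((7 - 17/(-13)**2) + 345)/(-11 - 501) = ((7 - 17*1/169) + 345)/(-512) = ((7 - 17/169) + 345)*(-1/512) = (1166/169 + 345)*(-1/512) = (59471/169)*(-1/512) = -59471/86528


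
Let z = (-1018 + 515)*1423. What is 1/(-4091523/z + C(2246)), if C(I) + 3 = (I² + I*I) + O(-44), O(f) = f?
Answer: 715769/7221386795988 ≈ 9.9118e-8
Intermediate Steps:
z = -715769 (z = -503*1423 = -715769)
C(I) = -47 + 2*I² (C(I) = -3 + ((I² + I*I) - 44) = -3 + ((I² + I²) - 44) = -3 + (2*I² - 44) = -3 + (-44 + 2*I²) = -47 + 2*I²)
1/(-4091523/z + C(2246)) = 1/(-4091523/(-715769) + (-47 + 2*2246²)) = 1/(-4091523*(-1/715769) + (-47 + 2*5044516)) = 1/(4091523/715769 + (-47 + 10089032)) = 1/(4091523/715769 + 10088985) = 1/(7221386795988/715769) = 715769/7221386795988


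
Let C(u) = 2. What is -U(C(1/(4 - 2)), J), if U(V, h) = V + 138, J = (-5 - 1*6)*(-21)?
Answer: -140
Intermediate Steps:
J = 231 (J = (-5 - 6)*(-21) = -11*(-21) = 231)
U(V, h) = 138 + V
-U(C(1/(4 - 2)), J) = -(138 + 2) = -1*140 = -140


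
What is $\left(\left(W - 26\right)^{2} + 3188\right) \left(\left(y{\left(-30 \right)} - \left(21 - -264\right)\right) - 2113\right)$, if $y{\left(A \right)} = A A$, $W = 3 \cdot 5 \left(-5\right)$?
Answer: $-20056722$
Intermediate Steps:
$W = -75$ ($W = 15 \left(-5\right) = -75$)
$y{\left(A \right)} = A^{2}$
$\left(\left(W - 26\right)^{2} + 3188\right) \left(\left(y{\left(-30 \right)} - \left(21 - -264\right)\right) - 2113\right) = \left(\left(-75 - 26\right)^{2} + 3188\right) \left(\left(\left(-30\right)^{2} - \left(21 - -264\right)\right) - 2113\right) = \left(\left(-101\right)^{2} + 3188\right) \left(\left(900 - \left(21 + 264\right)\right) - 2113\right) = \left(10201 + 3188\right) \left(\left(900 - 285\right) - 2113\right) = 13389 \left(\left(900 - 285\right) - 2113\right) = 13389 \left(615 - 2113\right) = 13389 \left(-1498\right) = -20056722$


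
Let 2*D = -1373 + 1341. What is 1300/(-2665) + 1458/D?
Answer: -30049/328 ≈ -91.613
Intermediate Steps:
D = -16 (D = (-1373 + 1341)/2 = (1/2)*(-32) = -16)
1300/(-2665) + 1458/D = 1300/(-2665) + 1458/(-16) = 1300*(-1/2665) + 1458*(-1/16) = -20/41 - 729/8 = -30049/328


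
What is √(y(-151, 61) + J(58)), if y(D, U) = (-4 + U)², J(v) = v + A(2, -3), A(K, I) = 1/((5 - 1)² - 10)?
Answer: √119058/6 ≈ 57.508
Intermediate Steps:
A(K, I) = ⅙ (A(K, I) = 1/(4² - 10) = 1/(16 - 10) = 1/6 = ⅙)
J(v) = ⅙ + v (J(v) = v + ⅙ = ⅙ + v)
√(y(-151, 61) + J(58)) = √((-4 + 61)² + (⅙ + 58)) = √(57² + 349/6) = √(3249 + 349/6) = √(19843/6) = √119058/6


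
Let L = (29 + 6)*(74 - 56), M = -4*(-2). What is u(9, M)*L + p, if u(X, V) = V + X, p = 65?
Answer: 10775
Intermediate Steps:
M = 8
L = 630 (L = 35*18 = 630)
u(9, M)*L + p = (8 + 9)*630 + 65 = 17*630 + 65 = 10710 + 65 = 10775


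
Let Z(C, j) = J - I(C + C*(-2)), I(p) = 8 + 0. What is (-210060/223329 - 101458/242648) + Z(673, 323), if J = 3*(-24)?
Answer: -104972761141/1290246076 ≈ -81.359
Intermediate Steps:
I(p) = 8
J = -72
Z(C, j) = -80 (Z(C, j) = -72 - 1*8 = -72 - 8 = -80)
(-210060/223329 - 101458/242648) + Z(673, 323) = (-210060/223329 - 101458/242648) - 80 = (-210060*1/223329 - 101458*1/242648) - 80 = (-70020/74443 - 7247/17332) - 80 = -1753075061/1290246076 - 80 = -104972761141/1290246076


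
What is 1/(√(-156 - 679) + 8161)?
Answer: 8161/66602756 - I*√835/66602756 ≈ 0.00012253 - 4.3386e-7*I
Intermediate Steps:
1/(√(-156 - 679) + 8161) = 1/(√(-835) + 8161) = 1/(I*√835 + 8161) = 1/(8161 + I*√835)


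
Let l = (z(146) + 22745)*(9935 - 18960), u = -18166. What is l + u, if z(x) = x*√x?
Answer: -205291791 - 1317650*√146 ≈ -2.2121e+8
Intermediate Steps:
z(x) = x^(3/2)
l = -205273625 - 1317650*√146 (l = (146^(3/2) + 22745)*(9935 - 18960) = (146*√146 + 22745)*(-9025) = (22745 + 146*√146)*(-9025) = -205273625 - 1317650*√146 ≈ -2.2119e+8)
l + u = (-205273625 - 1317650*√146) - 18166 = -205291791 - 1317650*√146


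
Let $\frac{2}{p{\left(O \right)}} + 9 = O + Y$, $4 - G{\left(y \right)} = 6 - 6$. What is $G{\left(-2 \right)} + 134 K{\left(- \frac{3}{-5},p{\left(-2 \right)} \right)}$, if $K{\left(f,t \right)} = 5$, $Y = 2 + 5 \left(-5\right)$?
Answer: $674$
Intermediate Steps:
$G{\left(y \right)} = 4$ ($G{\left(y \right)} = 4 - \left(6 - 6\right) = 4 - 0 = 4 + 0 = 4$)
$Y = -23$ ($Y = 2 - 25 = -23$)
$p{\left(O \right)} = \frac{2}{-32 + O}$ ($p{\left(O \right)} = \frac{2}{-9 + \left(O - 23\right)} = \frac{2}{-9 + \left(-23 + O\right)} = \frac{2}{-32 + O}$)
$G{\left(-2 \right)} + 134 K{\left(- \frac{3}{-5},p{\left(-2 \right)} \right)} = 4 + 134 \cdot 5 = 4 + 670 = 674$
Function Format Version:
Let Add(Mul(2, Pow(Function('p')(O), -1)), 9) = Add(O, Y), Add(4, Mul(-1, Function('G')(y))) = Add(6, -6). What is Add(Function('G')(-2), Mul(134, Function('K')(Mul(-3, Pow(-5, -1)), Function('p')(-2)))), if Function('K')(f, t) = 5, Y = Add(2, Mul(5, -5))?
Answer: 674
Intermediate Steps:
Function('G')(y) = 4 (Function('G')(y) = Add(4, Mul(-1, Add(6, -6))) = Add(4, Mul(-1, 0)) = Add(4, 0) = 4)
Y = -23 (Y = Add(2, -25) = -23)
Function('p')(O) = Mul(2, Pow(Add(-32, O), -1)) (Function('p')(O) = Mul(2, Pow(Add(-9, Add(O, -23)), -1)) = Mul(2, Pow(Add(-9, Add(-23, O)), -1)) = Mul(2, Pow(Add(-32, O), -1)))
Add(Function('G')(-2), Mul(134, Function('K')(Mul(-3, Pow(-5, -1)), Function('p')(-2)))) = Add(4, Mul(134, 5)) = Add(4, 670) = 674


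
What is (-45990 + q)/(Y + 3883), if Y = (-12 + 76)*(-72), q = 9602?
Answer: 36388/725 ≈ 50.190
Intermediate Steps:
Y = -4608 (Y = 64*(-72) = -4608)
(-45990 + q)/(Y + 3883) = (-45990 + 9602)/(-4608 + 3883) = -36388/(-725) = -36388*(-1/725) = 36388/725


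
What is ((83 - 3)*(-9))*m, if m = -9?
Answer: 6480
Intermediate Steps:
((83 - 3)*(-9))*m = ((83 - 3)*(-9))*(-9) = (80*(-9))*(-9) = -720*(-9) = 6480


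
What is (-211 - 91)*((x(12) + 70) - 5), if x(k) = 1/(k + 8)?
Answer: -196451/10 ≈ -19645.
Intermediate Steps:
x(k) = 1/(8 + k)
(-211 - 91)*((x(12) + 70) - 5) = (-211 - 91)*((1/(8 + 12) + 70) - 5) = -302*((1/20 + 70) - 5) = -302*(1401/20 - 5) = -302*1301/20 = -196451/10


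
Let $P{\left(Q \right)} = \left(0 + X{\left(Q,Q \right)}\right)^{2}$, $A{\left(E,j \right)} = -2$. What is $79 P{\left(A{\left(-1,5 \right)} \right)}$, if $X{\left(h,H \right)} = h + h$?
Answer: $1264$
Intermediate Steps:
$X{\left(h,H \right)} = 2 h$
$P{\left(Q \right)} = 4 Q^{2}$ ($P{\left(Q \right)} = \left(0 + 2 Q\right)^{2} = \left(2 Q\right)^{2} = 4 Q^{2}$)
$79 P{\left(A{\left(-1,5 \right)} \right)} = 79 \cdot 4 \left(-2\right)^{2} = 79 \cdot 4 \cdot 4 = 79 \cdot 16 = 1264$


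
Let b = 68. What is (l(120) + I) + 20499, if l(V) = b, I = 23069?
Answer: 43636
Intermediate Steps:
l(V) = 68
(l(120) + I) + 20499 = (68 + 23069) + 20499 = 23137 + 20499 = 43636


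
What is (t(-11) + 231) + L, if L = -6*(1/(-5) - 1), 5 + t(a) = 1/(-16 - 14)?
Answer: 1399/6 ≈ 233.17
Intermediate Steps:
t(a) = -151/30 (t(a) = -5 + 1/(-16 - 14) = -5 + 1/(-30) = -5 - 1/30 = -151/30)
L = 36/5 (L = -6*(-⅕ - 1) = -6*(-6/5) = 36/5 ≈ 7.2000)
(t(-11) + 231) + L = (-151/30 + 231) + 36/5 = 6779/30 + 36/5 = 1399/6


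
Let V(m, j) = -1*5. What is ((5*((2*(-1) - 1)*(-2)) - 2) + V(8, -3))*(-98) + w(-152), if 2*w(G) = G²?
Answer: 9298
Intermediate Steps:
V(m, j) = -5
w(G) = G²/2
((5*((2*(-1) - 1)*(-2)) - 2) + V(8, -3))*(-98) + w(-152) = ((5*((2*(-1) - 1)*(-2)) - 2) - 5)*(-98) + (½)*(-152)² = ((5*((-2 - 1)*(-2)) - 2) - 5)*(-98) + (½)*23104 = ((5*(-3*(-2)) - 2) - 5)*(-98) + 11552 = ((5*6 - 2) - 5)*(-98) + 11552 = ((30 - 2) - 5)*(-98) + 11552 = (28 - 5)*(-98) + 11552 = 23*(-98) + 11552 = -2254 + 11552 = 9298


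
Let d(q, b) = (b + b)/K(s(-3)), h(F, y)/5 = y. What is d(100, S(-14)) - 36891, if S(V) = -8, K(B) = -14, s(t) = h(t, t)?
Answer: -258229/7 ≈ -36890.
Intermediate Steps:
h(F, y) = 5*y
s(t) = 5*t
d(q, b) = -b/7 (d(q, b) = (b + b)/(-14) = (2*b)*(-1/14) = -b/7)
d(100, S(-14)) - 36891 = -⅐*(-8) - 36891 = 8/7 - 36891 = -258229/7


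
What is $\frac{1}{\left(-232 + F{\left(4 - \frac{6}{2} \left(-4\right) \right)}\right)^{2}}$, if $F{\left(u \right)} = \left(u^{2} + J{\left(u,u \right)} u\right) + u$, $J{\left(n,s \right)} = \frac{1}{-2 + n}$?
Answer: $\frac{49}{82944} \approx 0.00059076$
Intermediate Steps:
$F{\left(u \right)} = u + u^{2} + \frac{u}{-2 + u}$ ($F{\left(u \right)} = \left(u^{2} + \frac{u}{-2 + u}\right) + u = u + u^{2} + \frac{u}{-2 + u}$)
$\frac{1}{\left(-232 + F{\left(4 - \frac{6}{2} \left(-4\right) \right)}\right)^{2}} = \frac{1}{\left(-232 + \frac{\left(4 - \frac{6}{2} \left(-4\right)\right) \left(-1 + \left(4 - \frac{6}{2} \left(-4\right)\right)^{2} - \left(4 - \frac{6}{2} \left(-4\right)\right)\right)}{-2 - \left(-4 + \frac{6}{2} \left(-4\right)\right)}\right)^{2}} = \frac{1}{\left(-232 + \frac{\left(4 - 6 \cdot \frac{1}{2} \left(-4\right)\right) \left(-1 + \left(4 - 6 \cdot \frac{1}{2} \left(-4\right)\right)^{2} - \left(4 - 6 \cdot \frac{1}{2} \left(-4\right)\right)\right)}{-2 - \left(-4 + 6 \cdot \frac{1}{2} \left(-4\right)\right)}\right)^{2}} = \frac{1}{\left(-232 + \frac{\left(4 - 3 \left(-4\right)\right) \left(-1 + \left(4 - 3 \left(-4\right)\right)^{2} - \left(4 - 3 \left(-4\right)\right)\right)}{-2 - \left(-4 + 3 \left(-4\right)\right)}\right)^{2}} = \frac{1}{\left(-232 + \frac{\left(4 - -12\right) \left(-1 + \left(4 - -12\right)^{2} - \left(4 - -12\right)\right)}{-2 + \left(4 - -12\right)}\right)^{2}} = \frac{1}{\left(-232 + \frac{\left(4 + 12\right) \left(-1 + \left(4 + 12\right)^{2} - \left(4 + 12\right)\right)}{-2 + \left(4 + 12\right)}\right)^{2}} = \frac{1}{\left(-232 + \frac{16 \left(-1 + 16^{2} - 16\right)}{-2 + 16}\right)^{2}} = \frac{1}{\left(-232 + \frac{16 \left(-1 + 256 - 16\right)}{14}\right)^{2}} = \frac{1}{\left(-232 + 16 \cdot \frac{1}{14} \cdot 239\right)^{2}} = \frac{1}{\left(-232 + \frac{1912}{7}\right)^{2}} = \frac{1}{\left(\frac{288}{7}\right)^{2}} = \frac{1}{\frac{82944}{49}} = \frac{49}{82944}$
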